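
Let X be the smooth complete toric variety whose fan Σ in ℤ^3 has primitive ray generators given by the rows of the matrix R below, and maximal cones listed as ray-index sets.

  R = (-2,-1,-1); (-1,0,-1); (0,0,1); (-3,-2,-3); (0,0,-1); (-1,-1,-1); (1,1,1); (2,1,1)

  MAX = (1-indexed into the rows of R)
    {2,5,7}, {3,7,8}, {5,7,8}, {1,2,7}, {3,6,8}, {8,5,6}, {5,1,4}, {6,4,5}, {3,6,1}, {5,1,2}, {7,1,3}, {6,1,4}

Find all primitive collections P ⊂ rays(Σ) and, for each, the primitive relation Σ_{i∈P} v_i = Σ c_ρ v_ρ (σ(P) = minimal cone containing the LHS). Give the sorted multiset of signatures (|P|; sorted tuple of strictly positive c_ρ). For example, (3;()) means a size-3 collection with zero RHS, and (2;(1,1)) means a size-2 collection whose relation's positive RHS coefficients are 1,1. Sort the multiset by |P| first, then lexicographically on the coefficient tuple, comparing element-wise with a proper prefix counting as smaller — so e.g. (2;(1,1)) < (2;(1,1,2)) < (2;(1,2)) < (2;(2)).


Σ has 12 primitive collections:

  P={1,8}:  v_{1} + v_{8} = 0  →  sig = (2;())
  P={3,5}:  v_{3} + v_{5} = 0  →  sig = (2;())
  P={6,7}:  v_{6} + v_{7} = 0  →  sig = (2;())
  P={2,3}:  v_{2} + v_{3} = v_{1} + v_{7}  →  sig = (2;(1,1))
  P={2,6}:  v_{2} + v_{6} = v_{1} + v_{5}  →  sig = (2;(1,1))
  P={2,8}:  v_{2} + v_{8} = v_{5} + v_{7}  →  sig = (2;(1,1))
  P={3,4}:  v_{3} + v_{4} = v_{1} + v_{6}  →  sig = (2;(1,1))
  P={4,7}:  v_{4} + v_{7} = v_{1} + v_{5}  →  sig = (2;(1,1))
  P={4,8}:  v_{4} + v_{8} = v_{5} + v_{6}  →  sig = (2;(1,1))
  P={2,4}:  v_{2} + v_{4} = 2·v_{1} + 2·v_{5}  →  sig = (2;(2,2))
  P={1,5,6}:  v_{1} + v_{5} + v_{6} = v_{4}  →  sig = (3;(1))
  P={1,5,7}:  v_{1} + v_{5} + v_{7} = v_{2}  →  sig = (3;(1))

Signatures (|P|; sorted positive RHS coefficients), sorted:
    |P|=2: 10 collections, coeffs (), (), (), (1,1), (1,1), (1,1), (1,1), (1,1), (1,1), (2,2)
    |P|=3: 2 collections, coeffs (1), (1)


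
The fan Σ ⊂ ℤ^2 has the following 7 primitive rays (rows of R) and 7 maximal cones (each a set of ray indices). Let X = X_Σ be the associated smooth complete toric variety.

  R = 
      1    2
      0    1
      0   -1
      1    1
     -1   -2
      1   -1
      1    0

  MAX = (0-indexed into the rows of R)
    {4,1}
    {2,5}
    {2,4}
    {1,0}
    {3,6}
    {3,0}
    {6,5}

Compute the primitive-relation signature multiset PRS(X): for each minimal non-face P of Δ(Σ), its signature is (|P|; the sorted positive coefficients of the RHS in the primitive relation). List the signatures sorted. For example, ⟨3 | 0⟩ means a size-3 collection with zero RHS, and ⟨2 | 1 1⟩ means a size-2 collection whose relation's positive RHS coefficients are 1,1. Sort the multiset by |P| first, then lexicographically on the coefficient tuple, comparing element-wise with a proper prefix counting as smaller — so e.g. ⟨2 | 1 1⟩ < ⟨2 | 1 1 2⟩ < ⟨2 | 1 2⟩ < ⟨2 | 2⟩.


|primitive collections| = 14. Relations:

  {0,4}:  v_{0} + v_{4} = 0 — sig = ⟨2 | 0⟩
  {1,2}:  v_{1} + v_{2} = 0 — sig = ⟨2 | 0⟩
  {0,2}:  v_{0} + v_{2} = v_{3} — sig = ⟨2 | 1⟩
  {1,3}:  v_{1} + v_{3} = v_{0} — sig = ⟨2 | 1⟩
  {1,5}:  v_{1} + v_{5} = v_{6} — sig = ⟨2 | 1⟩
  {1,6}:  v_{1} + v_{6} = v_{3} — sig = ⟨2 | 1⟩
  {2,3}:  v_{2} + v_{3} = v_{6} — sig = ⟨2 | 1⟩
  {2,6}:  v_{2} + v_{6} = v_{5} — sig = ⟨2 | 1⟩
  {3,4}:  v_{3} + v_{4} = v_{2} — sig = ⟨2 | 1⟩
  {0,5}:  v_{0} + v_{5} = v_{3} + v_{6} — sig = ⟨2 | 1 1⟩
  {0,6}:  v_{0} + v_{6} = 2·v_{3} — sig = ⟨2 | 2⟩
  {3,5}:  v_{3} + v_{5} = 2·v_{6} — sig = ⟨2 | 2⟩
  {4,6}:  v_{4} + v_{6} = 2·v_{2} — sig = ⟨2 | 2⟩
  {4,5}:  v_{4} + v_{5} = 3·v_{2} — sig = ⟨2 | 3⟩

so the primitive-relation signature multiset is
[⟨2 | 0⟩, ⟨2 | 0⟩, ⟨2 | 1⟩, ⟨2 | 1⟩, ⟨2 | 1⟩, ⟨2 | 1⟩, ⟨2 | 1⟩, ⟨2 | 1⟩, ⟨2 | 1⟩, ⟨2 | 1 1⟩, ⟨2 | 2⟩, ⟨2 | 2⟩, ⟨2 | 2⟩, ⟨2 | 3⟩]


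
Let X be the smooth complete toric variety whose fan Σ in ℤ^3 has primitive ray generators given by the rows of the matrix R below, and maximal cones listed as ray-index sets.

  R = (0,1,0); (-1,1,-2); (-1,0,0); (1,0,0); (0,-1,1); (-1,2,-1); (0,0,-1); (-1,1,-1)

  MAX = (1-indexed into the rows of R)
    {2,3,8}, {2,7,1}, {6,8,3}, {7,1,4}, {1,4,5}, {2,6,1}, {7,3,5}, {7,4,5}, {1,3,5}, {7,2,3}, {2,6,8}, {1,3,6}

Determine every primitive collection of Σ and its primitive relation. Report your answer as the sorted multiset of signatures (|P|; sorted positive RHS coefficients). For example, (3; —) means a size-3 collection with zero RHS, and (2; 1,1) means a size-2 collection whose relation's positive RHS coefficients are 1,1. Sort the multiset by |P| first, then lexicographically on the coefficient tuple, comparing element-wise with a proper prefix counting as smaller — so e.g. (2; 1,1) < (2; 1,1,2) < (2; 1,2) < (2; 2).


The 14 primitive collections of Σ (r=8, n=3):

  P = {3,4}:  v_{3} + v_{4} = 0  →  sig = (2; —)
  P = {1,8}:  v_{1} + v_{8} = v_{6}  →  sig = (2; 1)
  P = {5,8}:  v_{5} + v_{8} = v_{3}  →  sig = (2; 1)
  P = {7,8}:  v_{7} + v_{8} = v_{2}  →  sig = (2; 1)
  P = {2,5}:  v_{2} + v_{5} = v_{3} + v_{7}  →  sig = (2; 1,1)
  P = {4,8}:  v_{4} + v_{8} = v_{1} + v_{7}  →  sig = (2; 1,1)
  P = {5,6}:  v_{5} + v_{6} = v_{1} + v_{3}  →  sig = (2; 1,1)
  P = {6,7}:  v_{6} + v_{7} = v_{1} + v_{2}  →  sig = (2; 1,1)
  P = {2,4}:  v_{2} + v_{4} = v_{1} + 2·v_{7}  →  sig = (2; 1,2)
  P = {4,6}:  v_{4} + v_{6} = 2·v_{1} + v_{7}  →  sig = (2; 1,2)
  P = {1,5,7}:  v_{1} + v_{5} + v_{7} = 0  →  sig = (3; —)
  P = {1,3,7}:  v_{1} + v_{3} + v_{7} = v_{8}  →  sig = (3; 1)
  P = {1,2,3}:  v_{1} + v_{2} + v_{3} = 2·v_{8}  →  sig = (3; 2)
  P = {2,3,6}:  v_{2} + v_{3} + v_{6} = 3·v_{8}  →  sig = (3; 3)

Hence PRS(X_Σ) =
    (2; —)
    (2; 1)
    (2; 1)
    (2; 1)
    (2; 1,1)
    (2; 1,1)
    (2; 1,1)
    (2; 1,1)
    (2; 1,2)
    (2; 1,2)
    (3; —)
    (3; 1)
    (3; 2)
    (3; 3)


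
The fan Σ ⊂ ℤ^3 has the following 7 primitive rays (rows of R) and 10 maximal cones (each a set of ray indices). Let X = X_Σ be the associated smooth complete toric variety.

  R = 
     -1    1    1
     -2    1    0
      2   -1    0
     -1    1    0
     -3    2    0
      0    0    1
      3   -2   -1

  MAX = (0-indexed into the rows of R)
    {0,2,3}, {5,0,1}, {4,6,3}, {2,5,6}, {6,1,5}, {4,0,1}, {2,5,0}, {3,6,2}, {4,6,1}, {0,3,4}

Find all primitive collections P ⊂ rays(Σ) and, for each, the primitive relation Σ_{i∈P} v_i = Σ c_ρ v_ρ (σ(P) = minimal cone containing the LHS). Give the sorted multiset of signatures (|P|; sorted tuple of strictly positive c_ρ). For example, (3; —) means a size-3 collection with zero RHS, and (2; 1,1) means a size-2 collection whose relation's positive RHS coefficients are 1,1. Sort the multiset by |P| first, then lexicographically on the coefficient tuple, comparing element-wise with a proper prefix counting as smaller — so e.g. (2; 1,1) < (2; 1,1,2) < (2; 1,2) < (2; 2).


Minimal non-faces — 6 found among 7 rays, 10 max cones:

  P={1,2}:  v_{1} + v_{2} = 0 — sig = (2; —)
  P={0,6}:  v_{0} + v_{6} = v_{2} — sig = (2; 1)
  P={1,3}:  v_{1} + v_{3} = v_{4} — sig = (2; 1)
  P={2,4}:  v_{2} + v_{4} = v_{3} — sig = (2; 1)
  P={3,5}:  v_{3} + v_{5} = v_{0} — sig = (2; 1)
  P={4,5}:  v_{4} + v_{5} = v_{0} + v_{1} — sig = (2; 1,1)

Hence PRS(X_Σ) =
[(2; —), (2; 1), (2; 1), (2; 1), (2; 1), (2; 1,1)]


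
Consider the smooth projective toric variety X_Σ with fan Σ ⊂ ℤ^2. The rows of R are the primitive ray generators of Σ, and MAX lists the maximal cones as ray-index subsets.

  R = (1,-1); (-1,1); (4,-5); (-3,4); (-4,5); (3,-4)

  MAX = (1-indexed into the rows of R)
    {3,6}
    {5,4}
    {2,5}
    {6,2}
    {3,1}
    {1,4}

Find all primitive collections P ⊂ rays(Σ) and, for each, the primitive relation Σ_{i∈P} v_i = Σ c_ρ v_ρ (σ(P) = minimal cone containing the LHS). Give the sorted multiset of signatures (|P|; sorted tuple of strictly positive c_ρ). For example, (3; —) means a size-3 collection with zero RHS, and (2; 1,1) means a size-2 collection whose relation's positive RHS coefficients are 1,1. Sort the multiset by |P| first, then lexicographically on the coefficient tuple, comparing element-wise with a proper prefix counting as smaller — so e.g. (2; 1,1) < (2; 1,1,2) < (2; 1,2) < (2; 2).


9 collections generate NE(X_Σ); each relation:

  {1,2}:  v_{1} + v_{2} = 0  ⟹  sig = (2; —)
  {3,5}:  v_{3} + v_{5} = 0  ⟹  sig = (2; —)
  {4,6}:  v_{4} + v_{6} = 0  ⟹  sig = (2; —)
  {1,5}:  v_{1} + v_{5} = v_{4}  ⟹  sig = (2; 1)
  {1,6}:  v_{1} + v_{6} = v_{3}  ⟹  sig = (2; 1)
  {2,3}:  v_{2} + v_{3} = v_{6}  ⟹  sig = (2; 1)
  {2,4}:  v_{2} + v_{4} = v_{5}  ⟹  sig = (2; 1)
  {3,4}:  v_{3} + v_{4} = v_{1}  ⟹  sig = (2; 1)
  {5,6}:  v_{5} + v_{6} = v_{2}  ⟹  sig = (2; 1)

Hence PRS(X_Σ) =
    (2; —)
    (2; —)
    (2; —)
    (2; 1)
    (2; 1)
    (2; 1)
    (2; 1)
    (2; 1)
    (2; 1)


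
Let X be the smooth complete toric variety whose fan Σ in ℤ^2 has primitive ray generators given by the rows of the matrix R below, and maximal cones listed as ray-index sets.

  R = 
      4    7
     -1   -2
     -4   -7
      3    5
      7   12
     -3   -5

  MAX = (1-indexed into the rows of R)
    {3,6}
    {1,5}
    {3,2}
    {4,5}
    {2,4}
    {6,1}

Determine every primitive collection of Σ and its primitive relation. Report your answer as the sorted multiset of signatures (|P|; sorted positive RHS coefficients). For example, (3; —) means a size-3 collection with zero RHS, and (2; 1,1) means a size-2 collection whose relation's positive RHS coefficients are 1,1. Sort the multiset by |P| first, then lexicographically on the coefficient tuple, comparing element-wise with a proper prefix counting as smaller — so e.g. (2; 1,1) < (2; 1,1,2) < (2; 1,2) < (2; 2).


9 minimal non-faces of Δ(Σ) (on 6 rays):

  P={1,3}:  v_{1} + v_{3} = 0 ; sig = (2; —)
  P={4,6}:  v_{4} + v_{6} = 0 ; sig = (2; —)
  P={1,2}:  v_{1} + v_{2} = v_{4} ; sig = (2; 1)
  P={1,4}:  v_{1} + v_{4} = v_{5} ; sig = (2; 1)
  P={2,6}:  v_{2} + v_{6} = v_{3} ; sig = (2; 1)
  P={3,4}:  v_{3} + v_{4} = v_{2} ; sig = (2; 1)
  P={3,5}:  v_{3} + v_{5} = v_{4} ; sig = (2; 1)
  P={5,6}:  v_{5} + v_{6} = v_{1} ; sig = (2; 1)
  P={2,5}:  v_{2} + v_{5} = 2·v_{4} ; sig = (2; 2)

Hence PRS(X_Σ) =
    (2; —)
    (2; —)
    (2; 1)
    (2; 1)
    (2; 1)
    (2; 1)
    (2; 1)
    (2; 1)
    (2; 2)


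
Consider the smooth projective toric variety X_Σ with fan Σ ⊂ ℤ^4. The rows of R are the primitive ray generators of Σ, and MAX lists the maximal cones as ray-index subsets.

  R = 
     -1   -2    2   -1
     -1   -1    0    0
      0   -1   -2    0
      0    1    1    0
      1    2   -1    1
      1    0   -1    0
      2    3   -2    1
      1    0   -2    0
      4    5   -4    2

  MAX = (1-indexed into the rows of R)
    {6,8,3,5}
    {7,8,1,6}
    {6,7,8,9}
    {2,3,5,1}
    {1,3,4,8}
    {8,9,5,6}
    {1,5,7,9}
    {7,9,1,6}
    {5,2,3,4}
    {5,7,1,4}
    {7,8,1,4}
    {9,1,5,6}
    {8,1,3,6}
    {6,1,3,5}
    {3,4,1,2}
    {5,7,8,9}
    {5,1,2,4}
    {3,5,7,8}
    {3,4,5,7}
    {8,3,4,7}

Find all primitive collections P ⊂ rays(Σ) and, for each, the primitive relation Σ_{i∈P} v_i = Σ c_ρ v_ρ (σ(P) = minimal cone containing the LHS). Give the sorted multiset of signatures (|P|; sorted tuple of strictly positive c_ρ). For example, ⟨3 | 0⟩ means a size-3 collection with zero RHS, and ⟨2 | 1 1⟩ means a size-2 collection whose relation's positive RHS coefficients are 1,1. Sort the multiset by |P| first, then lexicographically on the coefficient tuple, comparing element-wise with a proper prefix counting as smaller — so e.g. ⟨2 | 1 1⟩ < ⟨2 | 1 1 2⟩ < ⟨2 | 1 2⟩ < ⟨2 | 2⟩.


|primitive collections| = 14. Relations:

  {2,8}:  v_{2} + v_{8} = v_{3}  ⟹  sig = ⟨2 | 1⟩
  {4,6}:  v_{4} + v_{6} = v_{1} + v_{7}  ⟹  sig = ⟨2 | 1 1⟩
  {2,6}:  v_{2} + v_{6} = v_{1} + v_{3} + v_{5}  ⟹  sig = ⟨2 | 1 1 1⟩
  {2,7}:  v_{2} + v_{7} = v_{3} + v_{4} + v_{5}  ⟹  sig = ⟨2 | 1 1 1⟩
  {4,9}:  v_{4} + v_{9} = v_{1} + v_{5} + 2·v_{7}  ⟹  sig = ⟨2 | 1 1 2⟩
  {2,9}:  v_{2} + v_{9} = 2·v_{5} + v_{8}  ⟹  sig = ⟨2 | 1 2⟩
  {3,9}:  v_{3} + v_{9} = 2·v_{5} + 2·v_{8}  ⟹  sig = ⟨2 | 2 2⟩
  {1,3,7}:  v_{1} + v_{3} + v_{7} = v_{8}  ⟹  sig = ⟨3 | 1⟩
  {1,5,8}:  v_{1} + v_{5} + v_{8} = v_{6}  ⟹  sig = ⟨3 | 1⟩
  {4,5,8}:  v_{4} + v_{5} + v_{8} = v_{7}  ⟹  sig = ⟨3 | 1⟩
  {5,6,7}:  v_{5} + v_{6} + v_{7} = v_{9}  ⟹  sig = ⟨3 | 1⟩
  {1,8,9}:  v_{1} + v_{8} + v_{9} = 2·v_{6} + v_{7}  ⟹  sig = ⟨3 | 1 2⟩
  {3,6,7}:  v_{3} + v_{6} + v_{7} = v_{5} + 2·v_{8}  ⟹  sig = ⟨3 | 1 2⟩
  {1,3,4,5}:  v_{1} + v_{3} + v_{4} + v_{5} = 0  ⟹  sig = ⟨4 | 0⟩

Hence PRS(X_Σ) =
{ ⟨2 | 1⟩,  ⟨2 | 1 1⟩,  ⟨2 | 1 1 1⟩ ×2,  ⟨2 | 1 1 2⟩,  ⟨2 | 1 2⟩,  ⟨2 | 2 2⟩,  ⟨3 | 1⟩ ×4,  ⟨3 | 1 2⟩ ×2,  ⟨4 | 0⟩ }


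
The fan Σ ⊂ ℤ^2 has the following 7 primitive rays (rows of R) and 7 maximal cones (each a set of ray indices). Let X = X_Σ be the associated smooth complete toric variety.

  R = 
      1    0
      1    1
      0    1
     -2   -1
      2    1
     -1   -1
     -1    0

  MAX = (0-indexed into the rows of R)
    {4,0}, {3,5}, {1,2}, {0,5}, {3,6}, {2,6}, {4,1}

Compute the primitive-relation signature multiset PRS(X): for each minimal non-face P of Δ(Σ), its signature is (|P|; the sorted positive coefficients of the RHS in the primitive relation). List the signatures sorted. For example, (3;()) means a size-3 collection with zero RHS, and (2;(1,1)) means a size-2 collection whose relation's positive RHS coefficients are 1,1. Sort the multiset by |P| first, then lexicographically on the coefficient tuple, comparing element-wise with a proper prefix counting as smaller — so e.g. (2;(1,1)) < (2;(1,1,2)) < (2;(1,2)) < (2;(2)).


The 14 primitive collections of Σ (r=7, n=2):

  P={0,6}:  v_{0} + v_{6} = 0  →  sig = (2;())
  P={1,5}:  v_{1} + v_{5} = 0  →  sig = (2;())
  P={3,4}:  v_{3} + v_{4} = 0  →  sig = (2;())
  P={0,1}:  v_{0} + v_{1} = v_{4}  →  sig = (2;(1))
  P={0,2}:  v_{0} + v_{2} = v_{1}  →  sig = (2;(1))
  P={0,3}:  v_{0} + v_{3} = v_{5}  →  sig = (2;(1))
  P={1,3}:  v_{1} + v_{3} = v_{6}  →  sig = (2;(1))
  P={1,6}:  v_{1} + v_{6} = v_{2}  →  sig = (2;(1))
  P={2,5}:  v_{2} + v_{5} = v_{6}  →  sig = (2;(1))
  P={4,5}:  v_{4} + v_{5} = v_{0}  →  sig = (2;(1))
  P={4,6}:  v_{4} + v_{6} = v_{1}  →  sig = (2;(1))
  P={5,6}:  v_{5} + v_{6} = v_{3}  →  sig = (2;(1))
  P={2,3}:  v_{2} + v_{3} = 2·v_{6}  →  sig = (2;(2))
  P={2,4}:  v_{2} + v_{4} = 2·v_{1}  →  sig = (2;(2))

Signatures (|P|; sorted positive RHS coefficients), sorted:
    (2;())
    (2;())
    (2;())
    (2;(1))
    (2;(1))
    (2;(1))
    (2;(1))
    (2;(1))
    (2;(1))
    (2;(1))
    (2;(1))
    (2;(1))
    (2;(2))
    (2;(2))


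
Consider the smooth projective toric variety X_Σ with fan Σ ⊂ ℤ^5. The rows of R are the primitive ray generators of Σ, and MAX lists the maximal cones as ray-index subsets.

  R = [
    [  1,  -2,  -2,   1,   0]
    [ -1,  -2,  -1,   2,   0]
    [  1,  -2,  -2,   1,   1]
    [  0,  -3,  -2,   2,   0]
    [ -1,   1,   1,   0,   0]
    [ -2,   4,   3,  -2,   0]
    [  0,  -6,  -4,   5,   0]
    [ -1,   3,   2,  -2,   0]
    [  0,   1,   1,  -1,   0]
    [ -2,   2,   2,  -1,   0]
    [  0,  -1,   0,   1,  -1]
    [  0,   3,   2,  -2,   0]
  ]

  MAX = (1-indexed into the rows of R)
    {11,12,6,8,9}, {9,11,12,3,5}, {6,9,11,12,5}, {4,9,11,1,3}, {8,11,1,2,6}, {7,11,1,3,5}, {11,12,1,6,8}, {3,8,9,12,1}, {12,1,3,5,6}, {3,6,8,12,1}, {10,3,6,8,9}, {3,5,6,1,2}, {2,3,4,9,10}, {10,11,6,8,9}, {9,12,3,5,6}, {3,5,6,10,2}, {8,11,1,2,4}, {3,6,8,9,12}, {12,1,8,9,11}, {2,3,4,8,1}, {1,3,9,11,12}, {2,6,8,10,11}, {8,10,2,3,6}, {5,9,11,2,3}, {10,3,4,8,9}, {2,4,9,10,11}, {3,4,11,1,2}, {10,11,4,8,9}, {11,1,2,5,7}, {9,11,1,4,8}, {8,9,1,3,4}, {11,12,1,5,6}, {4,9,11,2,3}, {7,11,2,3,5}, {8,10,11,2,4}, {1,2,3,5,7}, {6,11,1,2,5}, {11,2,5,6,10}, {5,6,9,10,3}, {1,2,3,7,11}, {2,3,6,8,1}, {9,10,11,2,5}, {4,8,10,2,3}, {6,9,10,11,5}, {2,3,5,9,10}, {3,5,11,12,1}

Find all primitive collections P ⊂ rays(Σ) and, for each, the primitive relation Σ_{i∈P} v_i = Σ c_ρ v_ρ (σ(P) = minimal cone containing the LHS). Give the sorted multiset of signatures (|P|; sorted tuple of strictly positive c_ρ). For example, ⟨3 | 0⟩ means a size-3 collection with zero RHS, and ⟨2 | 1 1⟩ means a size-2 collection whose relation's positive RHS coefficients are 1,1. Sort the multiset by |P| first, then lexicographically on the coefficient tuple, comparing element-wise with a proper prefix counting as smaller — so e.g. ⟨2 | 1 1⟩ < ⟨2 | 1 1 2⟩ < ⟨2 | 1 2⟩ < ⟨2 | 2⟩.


The 22 primitive collections of Σ (r=12, n=5):

  P = {4,12}:  v_{4} + v_{12} = 0  ⟹  sig = ⟨2 | 0⟩
  P = {2,12}:  v_{2} + v_{12} = v_{5}  ⟹  sig = ⟨2 | 1⟩
  P = {4,5}:  v_{4} + v_{5} = v_{2}  ⟹  sig = ⟨2 | 1⟩
  P = {5,8}:  v_{5} + v_{8} = v_{6}  ⟹  sig = ⟨2 | 1⟩
  P = {1,10}:  v_{1} + v_{10} = v_{4} + v_{8}  ⟹  sig = ⟨2 | 1 1⟩
  P = {4,6}:  v_{4} + v_{6} = v_{2} + v_{8}  ⟹  sig = ⟨2 | 1 1⟩
  P = {10,12}:  v_{10} + v_{12} = v_{6} + v_{9}  ⟹  sig = ⟨2 | 1 1⟩
  P = {7,8}:  v_{7} + v_{8} = v_{1} + v_{2} + v_{5}  ⟹  sig = ⟨2 | 1 1 1⟩
  P = {7,9}:  v_{7} + v_{9} = v_{2} + v_{3} + v_{11}  ⟹  sig = ⟨2 | 1 1 1⟩
  P = {4,7}:  v_{4} + v_{7} = v_{1} + 2·v_{2} + v_{3} + v_{11}  ⟹  sig = ⟨2 | 1 1 1 2⟩
  P = {7,12}:  v_{7} + v_{12} = v_{1} + v_{3} + 2·v_{5} + v_{11}  ⟹  sig = ⟨2 | 1 1 1 2⟩
  P = {6,7}:  v_{6} + v_{7} = v_{1} + v_{2} + 2·v_{5}  ⟹  sig = ⟨2 | 1 1 2⟩
  P = {7,10}:  v_{7} + v_{10} = 2·v_{2}  ⟹  sig = ⟨2 | 2⟩
  P = {1,5,9}:  v_{1} + v_{5} + v_{9} = 0  ⟹  sig = ⟨3 | 0⟩
  P = {3,8,11}:  v_{3} + v_{8} + v_{11} = 0  ⟹  sig = ⟨3 | 0⟩
  P = {1,2,9}:  v_{1} + v_{2} + v_{9} = v_{4}  ⟹  sig = ⟨3 | 1⟩
  P = {1,6,9}:  v_{1} + v_{6} + v_{9} = v_{8}  ⟹  sig = ⟨3 | 1⟩
  P = {2,8,9}:  v_{2} + v_{8} + v_{9} = v_{10}  ⟹  sig = ⟨3 | 1⟩
  P = {3,6,11}:  v_{3} + v_{6} + v_{11} = v_{5}  ⟹  sig = ⟨3 | 1⟩
  P = {2,6,9}:  v_{2} + v_{6} + v_{9} = v_{5} + v_{10}  ⟹  sig = ⟨3 | 1 1⟩
  P = {3,10,11}:  v_{3} + v_{10} + v_{11} = v_{2} + v_{9}  ⟹  sig = ⟨3 | 1 1⟩
  P = {1,2,3,5,11}:  v_{1} + v_{2} + v_{3} + v_{5} + v_{11} = v_{7}  ⟹  sig = ⟨5 | 1⟩

Sorted signature multiset PRS(X):
    |P|=2: 13 collections, coeffs (), (1), (1), (1), (1,1), (1,1), (1,1), (1,1,1), (1,1,1), (1,1,1,2), (1,1,1,2), (1,1,2), (2)
    |P|=3: 8 collections, coeffs (), (), (1), (1), (1), (1), (1,1), (1,1)
    |P|=5: 1 collection, coeffs (1)


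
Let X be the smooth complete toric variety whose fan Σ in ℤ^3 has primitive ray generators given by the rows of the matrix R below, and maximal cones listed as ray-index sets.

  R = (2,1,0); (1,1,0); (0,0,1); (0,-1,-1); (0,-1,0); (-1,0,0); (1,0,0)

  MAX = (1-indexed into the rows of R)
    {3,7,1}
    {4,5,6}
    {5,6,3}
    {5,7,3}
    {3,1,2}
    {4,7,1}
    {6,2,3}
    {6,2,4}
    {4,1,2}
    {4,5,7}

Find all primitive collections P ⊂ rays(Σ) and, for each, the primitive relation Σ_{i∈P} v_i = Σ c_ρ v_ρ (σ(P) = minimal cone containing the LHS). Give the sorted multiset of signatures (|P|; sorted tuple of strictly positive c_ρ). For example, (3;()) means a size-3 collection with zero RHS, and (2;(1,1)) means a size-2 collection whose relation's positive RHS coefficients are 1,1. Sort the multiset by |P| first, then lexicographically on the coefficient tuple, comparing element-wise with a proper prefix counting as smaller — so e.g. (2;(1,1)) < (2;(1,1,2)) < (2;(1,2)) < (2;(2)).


6 collections generate NE(X_Σ); each relation:

  {6,7}:  v_{6} + v_{7} = 0 ; sig = (2;())
  {1,6}:  v_{1} + v_{6} = v_{2} ; sig = (2;(1))
  {2,5}:  v_{2} + v_{5} = v_{7} ; sig = (2;(1))
  {2,7}:  v_{2} + v_{7} = v_{1} ; sig = (2;(1))
  {3,4}:  v_{3} + v_{4} = v_{5} ; sig = (2;(1))
  {1,5}:  v_{1} + v_{5} = 2·v_{7} ; sig = (2;(2))

Sorted signature multiset PRS(X):
[(2;()), (2;(1)), (2;(1)), (2;(1)), (2;(1)), (2;(2))]


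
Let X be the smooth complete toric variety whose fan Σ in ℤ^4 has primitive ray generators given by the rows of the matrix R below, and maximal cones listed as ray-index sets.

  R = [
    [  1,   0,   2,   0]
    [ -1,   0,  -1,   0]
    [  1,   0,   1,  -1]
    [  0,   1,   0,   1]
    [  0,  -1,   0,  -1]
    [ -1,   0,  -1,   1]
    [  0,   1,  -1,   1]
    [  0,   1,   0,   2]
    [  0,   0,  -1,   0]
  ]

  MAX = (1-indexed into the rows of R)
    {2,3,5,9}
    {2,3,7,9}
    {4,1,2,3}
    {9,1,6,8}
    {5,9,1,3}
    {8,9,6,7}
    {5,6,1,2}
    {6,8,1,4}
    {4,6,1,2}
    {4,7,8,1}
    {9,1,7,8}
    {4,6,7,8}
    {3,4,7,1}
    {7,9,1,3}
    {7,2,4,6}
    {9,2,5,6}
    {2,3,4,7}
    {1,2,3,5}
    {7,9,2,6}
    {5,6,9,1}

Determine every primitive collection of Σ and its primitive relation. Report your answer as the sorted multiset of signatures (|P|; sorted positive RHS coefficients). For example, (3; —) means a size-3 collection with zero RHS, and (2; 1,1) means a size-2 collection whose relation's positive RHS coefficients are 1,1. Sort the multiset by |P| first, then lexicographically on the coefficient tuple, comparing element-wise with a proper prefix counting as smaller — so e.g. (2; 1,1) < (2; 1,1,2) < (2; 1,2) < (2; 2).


|primitive collections| = 10. Relations:

  • {3,6}:  v_{3} + v_{6} = 0  →  sig = (2; —)
  • {4,5}:  v_{4} + v_{5} = 0  →  sig = (2; —)
  • {4,9}:  v_{4} + v_{9} = v_{7}  →  sig = (2; 1)
  • {5,7}:  v_{5} + v_{7} = v_{9}  →  sig = (2; 1)
  • {2,8}:  v_{2} + v_{8} = v_{4} + v_{6}  →  sig = (2; 1,1)
  • {3,8}:  v_{3} + v_{8} = v_{1} + v_{7}  →  sig = (2; 1,1)
  • {5,8}:  v_{5} + v_{8} = v_{1} + v_{6} + v_{9}  →  sig = (2; 1,1,1)
  • {1,2,9}:  v_{1} + v_{2} + v_{9} = 0  →  sig = (3; —)
  • {1,2,7}:  v_{1} + v_{2} + v_{7} = v_{4}  →  sig = (3; 1)
  • {1,6,7}:  v_{1} + v_{6} + v_{7} = v_{8}  →  sig = (3; 1)

Hence PRS(X_Σ) =
    |P|=2: 7 collections, coeffs (), (), (1), (1), (1,1), (1,1), (1,1,1)
    |P|=3: 3 collections, coeffs (), (1), (1)


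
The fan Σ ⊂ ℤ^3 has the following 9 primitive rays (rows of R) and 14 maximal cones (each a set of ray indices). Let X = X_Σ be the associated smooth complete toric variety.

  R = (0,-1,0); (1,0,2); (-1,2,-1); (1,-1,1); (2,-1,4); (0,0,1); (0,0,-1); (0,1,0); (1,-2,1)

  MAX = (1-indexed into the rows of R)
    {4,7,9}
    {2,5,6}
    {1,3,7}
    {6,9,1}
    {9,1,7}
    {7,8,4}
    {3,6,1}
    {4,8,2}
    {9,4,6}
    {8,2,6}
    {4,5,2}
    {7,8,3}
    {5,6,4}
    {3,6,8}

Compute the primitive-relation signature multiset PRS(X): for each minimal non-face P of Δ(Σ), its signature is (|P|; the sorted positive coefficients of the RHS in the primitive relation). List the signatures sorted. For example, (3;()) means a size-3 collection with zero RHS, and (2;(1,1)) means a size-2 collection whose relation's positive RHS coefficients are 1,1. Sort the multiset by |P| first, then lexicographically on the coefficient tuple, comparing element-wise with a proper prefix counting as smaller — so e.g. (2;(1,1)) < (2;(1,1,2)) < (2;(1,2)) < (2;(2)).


Σ has 17 primitive collections:

  {1,8}:  v_{1} + v_{8} = 0  so sig = (2;())
  {3,9}:  v_{3} + v_{9} = 0  so sig = (2;())
  {6,7}:  v_{6} + v_{7} = 0  so sig = (2;())
  {1,4}:  v_{1} + v_{4} = v_{9}  so sig = (2;(1))
  {3,4}:  v_{3} + v_{4} = v_{8}  so sig = (2;(1))
  {8,9}:  v_{8} + v_{9} = v_{4}  so sig = (2;(1))
  {1,2}:  v_{1} + v_{2} = v_{4} + v_{6}  so sig = (2;(1,1))
  {2,7}:  v_{2} + v_{7} = v_{4} + v_{8}  so sig = (2;(1,1))
  {5,7}:  v_{5} + v_{7} = v_{2} + v_{4}  so sig = (2;(1,1))
  {3,5}:  v_{3} + v_{5} = v_{2} + v_{6} + v_{8}  so sig = (2;(1,1,1))
  {2,3}:  v_{2} + v_{3} = v_{6} + 2·v_{8}  so sig = (2;(1,2))
  {2,9}:  v_{2} + v_{9} = 2·v_{4} + v_{6}  so sig = (2;(1,2))
  {5,8}:  v_{5} + v_{8} = 2·v_{2}  so sig = (2;(2))
  {1,5}:  v_{1} + v_{5} = 2·v_{4} + 2·v_{6}  so sig = (2;(2,2))
  {5,9}:  v_{5} + v_{9} = 3·v_{4} + 2·v_{6}  so sig = (2;(2,3))
  {2,4,6}:  v_{2} + v_{4} + v_{6} = v_{5}  so sig = (3;(1))
  {4,6,8}:  v_{4} + v_{6} + v_{8} = v_{2}  so sig = (3;(1))

Hence PRS(X_Σ) =
    (2;())
    (2;())
    (2;())
    (2;(1))
    (2;(1))
    (2;(1))
    (2;(1,1))
    (2;(1,1))
    (2;(1,1))
    (2;(1,1,1))
    (2;(1,2))
    (2;(1,2))
    (2;(2))
    (2;(2,2))
    (2;(2,3))
    (3;(1))
    (3;(1))


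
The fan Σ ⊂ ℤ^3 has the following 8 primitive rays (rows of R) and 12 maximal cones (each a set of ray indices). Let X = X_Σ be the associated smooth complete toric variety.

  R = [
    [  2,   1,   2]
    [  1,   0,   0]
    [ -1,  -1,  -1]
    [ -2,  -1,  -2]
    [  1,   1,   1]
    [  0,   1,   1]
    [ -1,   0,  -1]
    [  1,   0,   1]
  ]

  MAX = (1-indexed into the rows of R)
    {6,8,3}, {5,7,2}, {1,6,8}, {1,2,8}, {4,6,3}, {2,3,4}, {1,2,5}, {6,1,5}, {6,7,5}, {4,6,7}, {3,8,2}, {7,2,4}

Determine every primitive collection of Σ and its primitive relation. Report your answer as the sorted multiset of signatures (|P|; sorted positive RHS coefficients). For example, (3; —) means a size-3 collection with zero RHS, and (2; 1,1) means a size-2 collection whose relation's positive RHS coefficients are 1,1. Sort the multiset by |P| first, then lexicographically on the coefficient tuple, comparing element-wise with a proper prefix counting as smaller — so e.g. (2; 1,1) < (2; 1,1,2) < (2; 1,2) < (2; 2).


|primitive collections| = 10. Relations:

  P={1,4}:  v_{1} + v_{4} = 0 — sig = (2; —)
  P={3,5}:  v_{3} + v_{5} = 0 — sig = (2; —)
  P={7,8}:  v_{7} + v_{8} = 0 — sig = (2; —)
  P={1,3}:  v_{1} + v_{3} = v_{8} — sig = (2; 1)
  P={1,7}:  v_{1} + v_{7} = v_{5} — sig = (2; 1)
  P={2,6}:  v_{2} + v_{6} = v_{5} — sig = (2; 1)
  P={3,7}:  v_{3} + v_{7} = v_{4} — sig = (2; 1)
  P={4,5}:  v_{4} + v_{5} = v_{7} — sig = (2; 1)
  P={4,8}:  v_{4} + v_{8} = v_{3} — sig = (2; 1)
  P={5,8}:  v_{5} + v_{8} = v_{1} — sig = (2; 1)

so the primitive-relation signature multiset is
{ (2; —) ×3,  (2; 1) ×7 }


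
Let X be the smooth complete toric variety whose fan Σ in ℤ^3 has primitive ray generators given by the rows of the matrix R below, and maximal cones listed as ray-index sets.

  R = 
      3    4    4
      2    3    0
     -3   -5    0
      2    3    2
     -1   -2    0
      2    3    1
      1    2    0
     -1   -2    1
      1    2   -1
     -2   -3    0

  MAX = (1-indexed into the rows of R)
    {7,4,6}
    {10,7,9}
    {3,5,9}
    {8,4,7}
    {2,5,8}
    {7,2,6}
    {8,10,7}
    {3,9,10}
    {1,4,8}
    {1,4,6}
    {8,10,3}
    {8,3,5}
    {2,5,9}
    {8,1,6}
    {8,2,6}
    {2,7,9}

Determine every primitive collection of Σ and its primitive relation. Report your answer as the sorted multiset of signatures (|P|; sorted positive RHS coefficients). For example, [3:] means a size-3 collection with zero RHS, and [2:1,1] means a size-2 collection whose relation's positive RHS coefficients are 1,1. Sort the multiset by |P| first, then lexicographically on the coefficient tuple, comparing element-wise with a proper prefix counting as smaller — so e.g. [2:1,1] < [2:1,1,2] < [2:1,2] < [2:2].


The 24 primitive collections of Σ (r=10, n=3):

  P = {2,10}:  v_{2} + v_{10} = 0 ; sig = [2:]
  P = {5,7}:  v_{5} + v_{7} = 0 ; sig = [2:]
  P = {8,9}:  v_{8} + v_{9} = 0 ; sig = [2:]
  P = {2,3}:  v_{2} + v_{3} = v_{5} ; sig = [2:1]
  P = {3,6}:  v_{3} + v_{6} = v_{8} ; sig = [2:1]
  P = {3,7}:  v_{3} + v_{7} = v_{10} ; sig = [2:1]
  P = {5,10}:  v_{5} + v_{10} = v_{3} ; sig = [2:1]
  P = {1,9}:  v_{1} + v_{9} = v_{4} + v_{6} ; sig = [2:1,1]
  P = {4,5}:  v_{4} + v_{5} = v_{6} + v_{8} ; sig = [2:1,1]
  P = {4,9}:  v_{4} + v_{9} = v_{6} + v_{7} ; sig = [2:1,1]
  P = {5,6}:  v_{5} + v_{6} = v_{2} + v_{8} ; sig = [2:1,1]
  P = {6,9}:  v_{6} + v_{9} = v_{2} + v_{7} ; sig = [2:1,1]
  P = {6,10}:  v_{6} + v_{10} = v_{7} + v_{8} ; sig = [2:1,1]
  P = {1,10}:  v_{1} + v_{10} = v_{4} + v_{7} + 2·v_{8} ; sig = [2:1,1,2]
  P = {1,3}:  v_{1} + v_{3} = v_{4} + 2·v_{8} ; sig = [2:1,2]
  P = {3,4}:  v_{3} + v_{4} = v_{7} + 2·v_{8} ; sig = [2:1,2]
  P = {1,2}:  v_{1} + v_{2} = 3·v_{6} + v_{8} ; sig = [2:1,3]
  P = {1,7}:  v_{1} + v_{7} = 2·v_{4} ; sig = [2:2]
  P = {2,4}:  v_{2} + v_{4} = 2·v_{6} ; sig = [2:2]
  P = {1,5}:  v_{1} + v_{5} = 2·v_{6} + 2·v_{8} ; sig = [2:2,2]
  P = {4,10}:  v_{4} + v_{10} = 2·v_{7} + 2·v_{8} ; sig = [2:2,2]
  P = {2,7,8}:  v_{2} + v_{7} + v_{8} = v_{6} ; sig = [3:1]
  P = {4,6,8}:  v_{4} + v_{6} + v_{8} = v_{1} ; sig = [3:1]
  P = {6,7,8}:  v_{6} + v_{7} + v_{8} = v_{4} ; sig = [3:1]

Hence PRS(X_Σ) =
[[2:], [2:], [2:], [2:1], [2:1], [2:1], [2:1], [2:1,1], [2:1,1], [2:1,1], [2:1,1], [2:1,1], [2:1,1], [2:1,1,2], [2:1,2], [2:1,2], [2:1,3], [2:2], [2:2], [2:2,2], [2:2,2], [3:1], [3:1], [3:1]]


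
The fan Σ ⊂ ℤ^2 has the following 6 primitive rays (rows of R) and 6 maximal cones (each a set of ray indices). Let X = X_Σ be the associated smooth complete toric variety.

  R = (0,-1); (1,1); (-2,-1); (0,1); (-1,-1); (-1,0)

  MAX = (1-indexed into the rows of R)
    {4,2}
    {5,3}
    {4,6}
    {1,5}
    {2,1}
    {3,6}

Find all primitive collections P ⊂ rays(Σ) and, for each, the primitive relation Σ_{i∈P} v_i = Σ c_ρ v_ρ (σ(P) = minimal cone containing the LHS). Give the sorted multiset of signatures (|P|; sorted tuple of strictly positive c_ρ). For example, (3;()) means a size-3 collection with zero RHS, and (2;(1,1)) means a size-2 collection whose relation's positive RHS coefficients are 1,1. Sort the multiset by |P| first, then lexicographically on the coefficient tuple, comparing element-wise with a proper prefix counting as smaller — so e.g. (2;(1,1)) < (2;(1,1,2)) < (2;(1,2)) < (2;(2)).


9 minimal non-faces of Δ(Σ) (on 6 rays):

  • {1,4}:  v_{1} + v_{4} = 0 — sig = (2;())
  • {2,5}:  v_{2} + v_{5} = 0 — sig = (2;())
  • {1,6}:  v_{1} + v_{6} = v_{5} — sig = (2;(1))
  • {2,3}:  v_{2} + v_{3} = v_{6} — sig = (2;(1))
  • {2,6}:  v_{2} + v_{6} = v_{4} — sig = (2;(1))
  • {4,5}:  v_{4} + v_{5} = v_{6} — sig = (2;(1))
  • {5,6}:  v_{5} + v_{6} = v_{3} — sig = (2;(1))
  • {1,3}:  v_{1} + v_{3} = 2·v_{5} — sig = (2;(2))
  • {3,4}:  v_{3} + v_{4} = 2·v_{6} — sig = (2;(2))

so the primitive-relation signature multiset is
[(2;()), (2;()), (2;(1)), (2;(1)), (2;(1)), (2;(1)), (2;(1)), (2;(2)), (2;(2))]


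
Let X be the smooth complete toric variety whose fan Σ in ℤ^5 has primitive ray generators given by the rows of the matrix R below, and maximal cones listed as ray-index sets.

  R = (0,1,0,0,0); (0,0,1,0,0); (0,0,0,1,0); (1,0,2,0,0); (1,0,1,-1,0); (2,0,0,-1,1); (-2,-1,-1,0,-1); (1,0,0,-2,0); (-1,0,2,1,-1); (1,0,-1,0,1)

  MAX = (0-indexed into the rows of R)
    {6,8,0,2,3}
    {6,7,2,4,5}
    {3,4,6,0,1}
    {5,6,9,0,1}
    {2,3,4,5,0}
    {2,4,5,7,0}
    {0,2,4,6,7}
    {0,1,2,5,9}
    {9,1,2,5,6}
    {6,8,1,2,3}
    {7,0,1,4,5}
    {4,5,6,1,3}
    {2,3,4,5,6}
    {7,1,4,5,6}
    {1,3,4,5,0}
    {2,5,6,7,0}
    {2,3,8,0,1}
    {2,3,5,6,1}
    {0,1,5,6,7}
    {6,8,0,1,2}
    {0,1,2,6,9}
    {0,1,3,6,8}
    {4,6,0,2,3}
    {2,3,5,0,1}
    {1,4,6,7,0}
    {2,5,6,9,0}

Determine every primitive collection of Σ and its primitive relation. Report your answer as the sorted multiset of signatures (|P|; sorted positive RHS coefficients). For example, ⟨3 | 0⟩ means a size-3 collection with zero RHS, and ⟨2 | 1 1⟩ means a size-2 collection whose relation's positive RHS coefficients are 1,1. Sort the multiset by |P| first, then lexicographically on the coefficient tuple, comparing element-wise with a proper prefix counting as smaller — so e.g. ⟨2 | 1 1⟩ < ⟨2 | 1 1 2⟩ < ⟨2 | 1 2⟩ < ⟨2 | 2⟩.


Σ has 14 primitive collections:

  P={4,9}:  v_{4} + v_{9} = v_{5}  ⇒ sig = ⟨2 | 1⟩
  P={5,8}:  v_{5} + v_{8} = v_{3}  ⇒ sig = ⟨2 | 1⟩
  P={8,9}:  v_{8} + v_{9} = v_{1} + v_{2}  ⇒ sig = ⟨2 | 1 1⟩
  P={3,9}:  v_{3} + v_{9} = v_{1} + v_{2} + v_{5}  ⇒ sig = ⟨2 | 1 1 1⟩
  P={7,8}:  v_{7} + v_{8} = v_{0} + v_{3} + v_{4} + v_{6}  ⇒ sig = ⟨2 | 1 1 1 1⟩
  P={4,8}:  v_{4} + v_{8} = v_{0} + 2·v_{3} + v_{6}  ⇒ sig = ⟨2 | 1 1 2⟩
  P={7,9}:  v_{7} + v_{9} = v_{0} + 2·v_{5} + v_{6}  ⇒ sig = ⟨2 | 1 1 2⟩
  P={3,7}:  v_{3} + v_{7} = 2·v_{4}  ⇒ sig = ⟨2 | 2⟩
  P={1,2,4}:  v_{1} + v_{2} + v_{4} = v_{3}  ⇒ sig = ⟨3 | 1⟩
  P={1,2,7}:  v_{1} + v_{2} + v_{7} = v_{4}  ⇒ sig = ⟨3 | 1⟩
  P={0,3,5,6}:  v_{0} + v_{3} + v_{5} + v_{6} = v_{4}  ⇒ sig = ⟨4 | 1⟩
  P={0,4,5,6}:  v_{0} + v_{4} + v_{5} + v_{6} = v_{7}  ⇒ sig = ⟨4 | 1⟩
  P={0,1,2,5,6}:  v_{0} + v_{1} + v_{2} + v_{5} + v_{6} = 0  ⇒ sig = ⟨5 | 0⟩
  P={0,1,2,3,6}:  v_{0} + v_{1} + v_{2} + v_{3} + v_{6} = v_{8}  ⇒ sig = ⟨5 | 1⟩

so the primitive-relation signature multiset is
{ ⟨2 | 1⟩ ×2,  ⟨2 | 1 1⟩,  ⟨2 | 1 1 1⟩,  ⟨2 | 1 1 1 1⟩,  ⟨2 | 1 1 2⟩ ×2,  ⟨2 | 2⟩,  ⟨3 | 1⟩ ×2,  ⟨4 | 1⟩ ×2,  ⟨5 | 0⟩,  ⟨5 | 1⟩ }


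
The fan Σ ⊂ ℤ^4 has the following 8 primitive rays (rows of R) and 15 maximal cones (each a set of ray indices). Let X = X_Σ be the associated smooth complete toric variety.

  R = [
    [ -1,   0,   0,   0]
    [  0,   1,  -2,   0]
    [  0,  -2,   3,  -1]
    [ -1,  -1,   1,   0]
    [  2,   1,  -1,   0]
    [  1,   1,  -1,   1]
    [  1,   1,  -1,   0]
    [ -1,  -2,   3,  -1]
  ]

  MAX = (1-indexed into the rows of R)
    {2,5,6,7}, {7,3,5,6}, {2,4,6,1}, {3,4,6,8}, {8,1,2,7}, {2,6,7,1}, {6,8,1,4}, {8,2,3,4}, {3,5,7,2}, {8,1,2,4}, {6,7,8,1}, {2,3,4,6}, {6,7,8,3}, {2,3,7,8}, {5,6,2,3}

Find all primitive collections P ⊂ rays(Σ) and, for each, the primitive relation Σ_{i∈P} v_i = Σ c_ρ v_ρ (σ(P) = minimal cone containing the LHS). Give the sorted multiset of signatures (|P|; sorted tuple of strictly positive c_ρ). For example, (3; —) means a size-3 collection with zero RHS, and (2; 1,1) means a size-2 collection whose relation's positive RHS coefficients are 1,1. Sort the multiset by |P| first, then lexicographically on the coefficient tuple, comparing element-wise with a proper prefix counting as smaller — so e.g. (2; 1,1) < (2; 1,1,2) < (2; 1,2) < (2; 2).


Δ(Σ) — 8 vertices, 7 min non-faces:

  {4,7}:  v_{4} + v_{7} = 0  →  sig = (2; —)
  {1,3}:  v_{1} + v_{3} = v_{8}  →  sig = (2; 1)
  {1,5}:  v_{1} + v_{5} = v_{7}  →  sig = (2; 1)
  {5,8}:  v_{5} + v_{8} = v_{3} + v_{7}  →  sig = (2; 1,1)
  {4,5}:  v_{4} + v_{5} = v_{2} + v_{3} + v_{6}  →  sig = (2; 1,1,1)
  {2,6,8}:  v_{2} + v_{6} + v_{8} = 0  →  sig = (3; —)
  {2,3,6,7}:  v_{2} + v_{3} + v_{6} + v_{7} = v_{5}  →  sig = (4; 1)

Signatures (|P|; sorted positive RHS coefficients), sorted:
    (2; —)
    (2; 1)
    (2; 1)
    (2; 1,1)
    (2; 1,1,1)
    (3; —)
    (4; 1)


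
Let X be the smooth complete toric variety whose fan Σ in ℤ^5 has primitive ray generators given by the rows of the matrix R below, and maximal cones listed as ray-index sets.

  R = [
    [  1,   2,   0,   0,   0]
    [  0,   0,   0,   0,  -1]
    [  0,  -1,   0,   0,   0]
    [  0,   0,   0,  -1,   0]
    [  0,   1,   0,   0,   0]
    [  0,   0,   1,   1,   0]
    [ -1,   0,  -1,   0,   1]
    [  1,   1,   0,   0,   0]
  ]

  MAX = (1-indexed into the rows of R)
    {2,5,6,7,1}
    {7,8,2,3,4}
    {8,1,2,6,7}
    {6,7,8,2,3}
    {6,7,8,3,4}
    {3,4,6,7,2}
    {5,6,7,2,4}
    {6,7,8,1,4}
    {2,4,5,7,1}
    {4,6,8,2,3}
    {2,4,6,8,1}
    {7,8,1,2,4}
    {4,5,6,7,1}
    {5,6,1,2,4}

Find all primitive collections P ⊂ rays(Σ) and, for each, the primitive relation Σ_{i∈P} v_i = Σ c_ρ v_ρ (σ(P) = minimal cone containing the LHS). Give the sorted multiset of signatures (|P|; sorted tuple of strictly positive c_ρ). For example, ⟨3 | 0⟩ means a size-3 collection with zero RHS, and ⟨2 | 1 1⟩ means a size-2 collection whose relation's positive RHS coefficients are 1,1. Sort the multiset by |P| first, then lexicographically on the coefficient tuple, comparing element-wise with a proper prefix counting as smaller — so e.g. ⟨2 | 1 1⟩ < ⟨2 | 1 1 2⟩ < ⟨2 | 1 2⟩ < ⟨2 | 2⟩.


|primitive collections| = 5. Relations:

  {3,5}:  v_{3} + v_{5} = 0 ; sig = ⟨2 | 0⟩
  {1,3}:  v_{1} + v_{3} = v_{8} ; sig = ⟨2 | 1⟩
  {5,8}:  v_{5} + v_{8} = v_{1} ; sig = ⟨2 | 1⟩
  {2,4,6,7,8}:  v_{2} + v_{4} + v_{6} + v_{7} + v_{8} = v_{5} ; sig = ⟨5 | 1⟩
  {1,2,4,6,7}:  v_{1} + v_{2} + v_{4} + v_{6} + v_{7} = 2·v_{5} ; sig = ⟨5 | 2⟩

Hence PRS(X_Σ) =
    ⟨2 | 0⟩
    ⟨2 | 1⟩
    ⟨2 | 1⟩
    ⟨5 | 1⟩
    ⟨5 | 2⟩


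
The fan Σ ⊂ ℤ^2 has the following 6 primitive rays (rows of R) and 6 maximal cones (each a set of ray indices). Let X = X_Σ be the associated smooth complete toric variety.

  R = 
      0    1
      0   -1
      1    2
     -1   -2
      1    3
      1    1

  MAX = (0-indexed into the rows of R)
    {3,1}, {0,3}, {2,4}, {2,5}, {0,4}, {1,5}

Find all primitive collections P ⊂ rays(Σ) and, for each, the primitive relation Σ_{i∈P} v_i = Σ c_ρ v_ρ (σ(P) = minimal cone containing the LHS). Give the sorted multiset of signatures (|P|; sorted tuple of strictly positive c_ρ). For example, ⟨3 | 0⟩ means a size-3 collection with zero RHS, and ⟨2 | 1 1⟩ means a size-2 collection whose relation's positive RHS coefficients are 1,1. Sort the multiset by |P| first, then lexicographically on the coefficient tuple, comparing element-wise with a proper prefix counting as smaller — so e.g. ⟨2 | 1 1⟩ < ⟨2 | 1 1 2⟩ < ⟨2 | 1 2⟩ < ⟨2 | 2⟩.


Δ(Σ) — 6 vertices, 9 min non-faces:

  {0,1}:  v_{0} + v_{1} = 0 — sig = ⟨2 | 0⟩
  {2,3}:  v_{2} + v_{3} = 0 — sig = ⟨2 | 0⟩
  {0,2}:  v_{0} + v_{2} = v_{4} — sig = ⟨2 | 1⟩
  {0,5}:  v_{0} + v_{5} = v_{2} — sig = ⟨2 | 1⟩
  {1,2}:  v_{1} + v_{2} = v_{5} — sig = ⟨2 | 1⟩
  {1,4}:  v_{1} + v_{4} = v_{2} — sig = ⟨2 | 1⟩
  {3,4}:  v_{3} + v_{4} = v_{0} — sig = ⟨2 | 1⟩
  {3,5}:  v_{3} + v_{5} = v_{1} — sig = ⟨2 | 1⟩
  {4,5}:  v_{4} + v_{5} = 2·v_{2} — sig = ⟨2 | 2⟩

so the primitive-relation signature multiset is
    ⟨2 | 0⟩
    ⟨2 | 0⟩
    ⟨2 | 1⟩
    ⟨2 | 1⟩
    ⟨2 | 1⟩
    ⟨2 | 1⟩
    ⟨2 | 1⟩
    ⟨2 | 1⟩
    ⟨2 | 2⟩


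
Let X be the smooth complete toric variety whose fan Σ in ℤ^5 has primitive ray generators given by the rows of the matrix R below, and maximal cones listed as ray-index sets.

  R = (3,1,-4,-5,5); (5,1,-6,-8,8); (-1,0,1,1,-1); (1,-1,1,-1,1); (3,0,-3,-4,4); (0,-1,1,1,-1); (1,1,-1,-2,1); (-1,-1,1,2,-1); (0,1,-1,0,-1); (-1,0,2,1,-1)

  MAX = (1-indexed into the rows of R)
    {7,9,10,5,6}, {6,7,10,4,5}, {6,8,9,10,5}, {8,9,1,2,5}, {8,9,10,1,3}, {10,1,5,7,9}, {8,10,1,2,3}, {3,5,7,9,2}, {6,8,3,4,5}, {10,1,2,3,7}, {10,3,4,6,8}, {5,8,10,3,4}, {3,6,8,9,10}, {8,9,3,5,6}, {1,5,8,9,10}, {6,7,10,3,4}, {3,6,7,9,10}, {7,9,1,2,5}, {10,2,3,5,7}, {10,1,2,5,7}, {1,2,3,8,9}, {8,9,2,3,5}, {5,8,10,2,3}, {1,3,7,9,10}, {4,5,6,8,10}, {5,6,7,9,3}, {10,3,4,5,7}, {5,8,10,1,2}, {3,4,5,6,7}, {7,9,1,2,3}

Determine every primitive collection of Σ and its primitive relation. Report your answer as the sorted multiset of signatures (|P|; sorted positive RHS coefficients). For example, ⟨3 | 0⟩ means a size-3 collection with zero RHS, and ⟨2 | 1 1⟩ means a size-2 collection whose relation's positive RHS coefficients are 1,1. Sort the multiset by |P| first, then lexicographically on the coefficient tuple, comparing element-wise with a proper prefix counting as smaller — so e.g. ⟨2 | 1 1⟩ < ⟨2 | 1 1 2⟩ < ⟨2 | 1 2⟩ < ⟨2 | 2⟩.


Minimal non-faces — 10 found among 10 rays, 30 max cones:

  {7,8}:  v_{7} + v_{8} = 0  ⟹  sig = ⟨2 | 0⟩
  {1,6}:  v_{1} + v_{6} = v_{5}  ⟹  sig = ⟨2 | 1⟩
  {4,9}:  v_{4} + v_{9} = v_{6} + v_{7}  ⟹  sig = ⟨2 | 1 1⟩
  {1,4}:  v_{1} + v_{4} = v_{3} + 2·v_{5} + v_{10}  ⟹  sig = ⟨2 | 1 1 2⟩
  {2,6}:  v_{2} + v_{6} = v_{3} + 2·v_{5}  ⟹  sig = ⟨2 | 1 2⟩
  {2,4}:  v_{2} + v_{4} = 2·v_{3} + 3·v_{5} + v_{10}  ⟹  sig = ⟨2 | 1 2 3⟩
  {1,3,5}:  v_{1} + v_{3} + v_{5} = v_{2}  ⟹  sig = ⟨3 | 1⟩
  {2,9,10}:  v_{2} + v_{9} + v_{10} = v_{1} + v_{7}  ⟹  sig = ⟨3 | 1 1⟩
  {3,5,6,10}:  v_{3} + v_{5} + v_{6} + v_{10} = v_{4}  ⟹  sig = ⟨4 | 1⟩
  {3,5,9,10}:  v_{3} + v_{5} + v_{9} + v_{10} = v_{7}  ⟹  sig = ⟨4 | 1⟩

Hence PRS(X_Σ) =
{ ⟨2 | 0⟩,  ⟨2 | 1⟩,  ⟨2 | 1 1⟩,  ⟨2 | 1 1 2⟩,  ⟨2 | 1 2⟩,  ⟨2 | 1 2 3⟩,  ⟨3 | 1⟩,  ⟨3 | 1 1⟩,  ⟨4 | 1⟩ ×2 }
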